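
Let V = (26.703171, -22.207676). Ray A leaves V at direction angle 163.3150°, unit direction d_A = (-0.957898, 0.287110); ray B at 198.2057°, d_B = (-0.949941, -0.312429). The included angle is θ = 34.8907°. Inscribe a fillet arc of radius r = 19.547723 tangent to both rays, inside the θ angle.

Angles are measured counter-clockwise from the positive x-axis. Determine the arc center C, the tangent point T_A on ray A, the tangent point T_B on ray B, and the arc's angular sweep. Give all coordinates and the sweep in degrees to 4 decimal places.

bisector direction at 180.7603° = (-0.999912,-0.013270)
center distance |VC| = r/sin(θ/2) = 19.547723/sin(17.4454°) = 65.203418
C = V + |VC|·bis = (-38.4945,-23.0729)
T_A = V + ((C−V)·d_A)·d_A = V + 62.2043·d_A = (-32.8822,-4.3482)
T_B = V + ((C−V)·d_B)·d_B = V + 62.2043·d_B = (-32.3872,-41.6421)
sweep = 180° − θ = 145.1093°

center=(-38.4945,-23.0729) T_A=(-32.8822,-4.3482) T_B=(-32.3872,-41.6421) sweep=145.1093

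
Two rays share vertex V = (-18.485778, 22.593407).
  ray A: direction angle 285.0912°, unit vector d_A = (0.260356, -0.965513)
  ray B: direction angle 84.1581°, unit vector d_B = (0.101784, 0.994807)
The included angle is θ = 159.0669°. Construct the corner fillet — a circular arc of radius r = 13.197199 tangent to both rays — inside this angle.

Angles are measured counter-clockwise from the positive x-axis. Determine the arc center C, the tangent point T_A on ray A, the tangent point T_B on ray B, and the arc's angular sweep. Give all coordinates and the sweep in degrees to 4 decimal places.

bisector direction at 4.6247° = (0.996744,0.080628)
center distance |VC| = r/sin(θ/2) = 13.197199/sin(79.5335°) = 13.420501
C = V + |VC|·bis = (-5.1090,23.6755)
T_A = V + ((C−V)·d_A)·d_A = V + 2.4380·d_A = (-17.8510,20.2395)
T_B = V + ((C−V)·d_B)·d_B = V + 2.4380·d_B = (-18.2376,25.0187)
sweep = 180° − θ = 20.9331°

center=(-5.1090,23.6755) T_A=(-17.8510,20.2395) T_B=(-18.2376,25.0187) sweep=20.9331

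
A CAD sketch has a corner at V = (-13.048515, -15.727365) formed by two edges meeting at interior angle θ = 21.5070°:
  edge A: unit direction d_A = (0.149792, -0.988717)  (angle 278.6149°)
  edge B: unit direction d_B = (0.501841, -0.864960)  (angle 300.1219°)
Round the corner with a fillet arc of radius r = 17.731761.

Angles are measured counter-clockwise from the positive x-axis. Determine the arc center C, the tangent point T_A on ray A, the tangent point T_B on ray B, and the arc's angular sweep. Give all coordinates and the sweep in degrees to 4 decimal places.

bisector direction at 289.3684° = (0.331641,-0.943406)
center distance |VC| = r/sin(θ/2) = 17.731761/sin(10.7535°) = 95.033638
C = V + |VC|·bis = (18.4685,-105.3826)
T_A = V + ((C−V)·d_A)·d_A = V + 93.3648·d_A = (0.9368,-108.0387)
T_B = V + ((C−V)·d_B)·d_B = V + 93.3648·d_B = (33.8058,-96.4841)
sweep = 180° − θ = 158.4930°

center=(18.4685,-105.3826) T_A=(0.9368,-108.0387) T_B=(33.8058,-96.4841) sweep=158.4930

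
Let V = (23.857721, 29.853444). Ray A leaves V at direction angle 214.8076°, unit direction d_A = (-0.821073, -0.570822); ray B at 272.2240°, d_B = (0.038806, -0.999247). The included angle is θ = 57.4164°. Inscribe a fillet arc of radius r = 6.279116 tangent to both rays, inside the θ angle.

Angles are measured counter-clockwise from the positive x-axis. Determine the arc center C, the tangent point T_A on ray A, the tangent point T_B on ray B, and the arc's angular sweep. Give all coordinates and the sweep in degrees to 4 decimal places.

center=(18.0283,18.1533) T_A=(14.4440,23.3089) T_B=(24.3026,18.3969) sweep=122.5836

bisector direction at 243.5158° = (-0.445951,-0.895057)
center distance |VC| = r/sin(θ/2) = 6.279116/sin(28.7082°) = 13.071987
C = V + |VC|·bis = (18.0283,18.1533)
T_A = V + ((C−V)·d_A)·d_A = V + 11.4651·d_A = (14.4440,23.3089)
T_B = V + ((C−V)·d_B)·d_B = V + 11.4651·d_B = (24.3026,18.3969)
sweep = 180° − θ = 122.5836°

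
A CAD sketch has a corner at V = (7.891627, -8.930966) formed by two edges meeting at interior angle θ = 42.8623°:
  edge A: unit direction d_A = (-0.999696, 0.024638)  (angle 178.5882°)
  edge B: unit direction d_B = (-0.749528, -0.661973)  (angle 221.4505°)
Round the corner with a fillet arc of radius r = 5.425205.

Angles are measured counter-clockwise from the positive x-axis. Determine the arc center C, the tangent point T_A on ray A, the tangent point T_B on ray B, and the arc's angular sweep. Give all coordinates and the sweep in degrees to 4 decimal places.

center=(-6.0592,-14.0140) T_A=(-5.9255,-8.5904) T_B=(-2.4679,-18.0803) sweep=137.1377

bisector direction at 200.0194° = (-0.939577,-0.342337)
center distance |VC| = r/sin(θ/2) = 5.425205/sin(21.4311°) = 14.847998
C = V + |VC|·bis = (-6.0592,-14.0140)
T_A = V + ((C−V)·d_A)·d_A = V + 13.8214·d_A = (-5.9255,-8.5904)
T_B = V + ((C−V)·d_B)·d_B = V + 13.8214·d_B = (-2.4679,-18.0803)
sweep = 180° − θ = 137.1377°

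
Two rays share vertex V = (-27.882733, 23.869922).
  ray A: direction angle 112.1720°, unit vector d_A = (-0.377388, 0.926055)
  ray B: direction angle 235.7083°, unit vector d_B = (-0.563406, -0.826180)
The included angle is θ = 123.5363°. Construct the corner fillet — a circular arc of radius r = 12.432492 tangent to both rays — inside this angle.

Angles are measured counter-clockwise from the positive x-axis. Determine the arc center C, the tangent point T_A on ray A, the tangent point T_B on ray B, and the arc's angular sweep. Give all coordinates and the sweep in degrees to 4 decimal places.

center=(-41.9150,25.3596) T_A=(-30.4019,30.0515) T_B=(-31.6436,18.3551) sweep=56.4637

bisector direction at 173.9401° = (-0.994412,0.105567)
center distance |VC| = r/sin(θ/2) = 12.432492/sin(61.7681°) = 14.111145
C = V + |VC|·bis = (-41.9150,25.3596)
T_A = V + ((C−V)·d_A)·d_A = V + 6.6751·d_A = (-30.4019,30.0515)
T_B = V + ((C−V)·d_B)·d_B = V + 6.6751·d_B = (-31.6436,18.3551)
sweep = 180° − θ = 56.4637°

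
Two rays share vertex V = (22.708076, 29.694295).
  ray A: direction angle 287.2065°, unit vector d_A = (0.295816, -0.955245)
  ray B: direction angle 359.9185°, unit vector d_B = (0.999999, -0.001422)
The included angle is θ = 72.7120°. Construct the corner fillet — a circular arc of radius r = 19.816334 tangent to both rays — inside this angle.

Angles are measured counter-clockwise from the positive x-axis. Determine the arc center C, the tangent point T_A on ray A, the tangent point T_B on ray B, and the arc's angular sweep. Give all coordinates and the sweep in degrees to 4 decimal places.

bisector direction at 323.5625° = (0.804505,-0.593946)
center distance |VC| = r/sin(θ/2) = 19.816334/sin(36.3560°) = 33.428330
C = V + |VC|·bis = (49.6013,9.8397)
T_A = V + ((C−V)·d_A)·d_A = V + 26.9215·d_A = (30.6719,3.9777)
T_B = V + ((C−V)·d_B)·d_B = V + 26.9215·d_B = (49.6295,29.6560)
sweep = 180° − θ = 107.2880°

center=(49.6013,9.8397) T_A=(30.6719,3.9777) T_B=(49.6295,29.6560) sweep=107.2880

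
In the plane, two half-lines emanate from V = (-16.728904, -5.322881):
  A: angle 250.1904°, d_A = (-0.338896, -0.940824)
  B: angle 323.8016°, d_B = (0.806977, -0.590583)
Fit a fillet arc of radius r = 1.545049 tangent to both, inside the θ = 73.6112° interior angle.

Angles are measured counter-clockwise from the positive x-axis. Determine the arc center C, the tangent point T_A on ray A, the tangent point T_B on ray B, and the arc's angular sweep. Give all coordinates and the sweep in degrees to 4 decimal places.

center=(-15.9751,-7.7892) T_A=(-17.4287,-7.2656) T_B=(-15.0626,-6.5424) sweep=106.3888

bisector direction at 286.9960° = (0.292305,-0.956325)
center distance |VC| = r/sin(θ/2) = 1.545049/sin(36.8056°) = 2.578942
C = V + |VC|·bis = (-15.9751,-7.7892)
T_A = V + ((C−V)·d_A)·d_A = V + 2.0649·d_A = (-17.4287,-7.2656)
T_B = V + ((C−V)·d_B)·d_B = V + 2.0649·d_B = (-15.0626,-6.5424)
sweep = 180° − θ = 106.3888°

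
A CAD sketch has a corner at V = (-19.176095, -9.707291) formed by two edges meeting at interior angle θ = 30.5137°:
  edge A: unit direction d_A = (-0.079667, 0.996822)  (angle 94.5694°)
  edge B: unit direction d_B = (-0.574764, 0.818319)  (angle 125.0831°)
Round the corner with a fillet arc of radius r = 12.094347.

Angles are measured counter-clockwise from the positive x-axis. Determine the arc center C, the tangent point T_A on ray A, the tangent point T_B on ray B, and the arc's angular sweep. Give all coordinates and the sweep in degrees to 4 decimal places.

center=(-34.7645,33.5289) T_A=(-22.7086,34.4924) T_B=(-44.6615,26.5775) sweep=149.4863

bisector direction at 109.8263° = (-0.339169,0.940725)
center distance |VC| = r/sin(θ/2) = 12.094347/sin(15.2569°) = 45.960499
C = V + |VC|·bis = (-34.7645,33.5289)
T_A = V + ((C−V)·d_A)·d_A = V + 44.3407·d_A = (-22.7086,34.4924)
T_B = V + ((C−V)·d_B)·d_B = V + 44.3407·d_B = (-44.6615,26.5775)
sweep = 180° − θ = 149.4863°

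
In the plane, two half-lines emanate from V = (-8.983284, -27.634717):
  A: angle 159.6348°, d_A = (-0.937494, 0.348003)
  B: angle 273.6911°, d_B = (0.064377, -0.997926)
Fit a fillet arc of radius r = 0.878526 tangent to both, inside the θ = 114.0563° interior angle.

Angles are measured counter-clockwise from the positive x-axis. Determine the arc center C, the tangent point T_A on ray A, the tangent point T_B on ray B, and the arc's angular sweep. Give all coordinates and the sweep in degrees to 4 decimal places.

center=(-9.8233,-28.2600) T_A=(-9.5176,-27.4364) T_B=(-8.9466,-28.2034) sweep=65.9437

bisector direction at 216.6630° = (-0.802162,-0.597107)
center distance |VC| = r/sin(θ/2) = 0.878526/sin(57.0281°) = 1.047188
C = V + |VC|·bis = (-9.8233,-28.2600)
T_A = V + ((C−V)·d_A)·d_A = V + 0.5699·d_A = (-9.5176,-27.4364)
T_B = V + ((C−V)·d_B)·d_B = V + 0.5699·d_B = (-8.9466,-28.2034)
sweep = 180° − θ = 65.9437°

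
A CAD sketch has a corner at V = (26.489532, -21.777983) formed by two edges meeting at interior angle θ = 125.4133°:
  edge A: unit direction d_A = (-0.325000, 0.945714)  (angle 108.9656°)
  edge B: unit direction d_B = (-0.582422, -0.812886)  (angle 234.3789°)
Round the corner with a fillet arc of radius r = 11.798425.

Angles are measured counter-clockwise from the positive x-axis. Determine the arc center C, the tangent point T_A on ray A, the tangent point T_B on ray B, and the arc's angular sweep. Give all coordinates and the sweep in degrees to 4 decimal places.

center=(13.3530,-19.8551) T_A=(24.5110,-16.0206) T_B=(22.9438,-26.7267) sweep=54.5867

bisector direction at 171.6722° = (-0.989456,0.144835)
center distance |VC| = r/sin(θ/2) = 11.798425/sin(62.7067°) = 13.276491
C = V + |VC|·bis = (13.3530,-19.8551)
T_A = V + ((C−V)·d_A)·d_A = V + 6.0879·d_A = (24.5110,-16.0206)
T_B = V + ((C−V)·d_B)·d_B = V + 6.0879·d_B = (22.9438,-26.7267)
sweep = 180° − θ = 54.5867°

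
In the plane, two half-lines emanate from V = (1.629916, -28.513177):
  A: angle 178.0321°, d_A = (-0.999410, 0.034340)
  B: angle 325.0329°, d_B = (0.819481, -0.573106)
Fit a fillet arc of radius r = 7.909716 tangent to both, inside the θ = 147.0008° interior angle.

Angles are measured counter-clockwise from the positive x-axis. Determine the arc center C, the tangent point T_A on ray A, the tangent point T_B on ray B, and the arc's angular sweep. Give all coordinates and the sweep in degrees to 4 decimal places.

center=(-0.9832,-36.3378) T_A=(-0.7116,-28.4327) T_B=(3.5499,-29.8559) sweep=32.9992

bisector direction at 251.5325° = (-0.316767,-0.948503)
center distance |VC| = r/sin(θ/2) = 7.909716/sin(73.5004°) = 8.249413
C = V + |VC|·bis = (-0.9832,-36.3378)
T_A = V + ((C−V)·d_A)·d_A = V + 2.3429·d_A = (-0.7116,-28.4327)
T_B = V + ((C−V)·d_B)·d_B = V + 2.3429·d_B = (3.5499,-29.8559)
sweep = 180° − θ = 32.9992°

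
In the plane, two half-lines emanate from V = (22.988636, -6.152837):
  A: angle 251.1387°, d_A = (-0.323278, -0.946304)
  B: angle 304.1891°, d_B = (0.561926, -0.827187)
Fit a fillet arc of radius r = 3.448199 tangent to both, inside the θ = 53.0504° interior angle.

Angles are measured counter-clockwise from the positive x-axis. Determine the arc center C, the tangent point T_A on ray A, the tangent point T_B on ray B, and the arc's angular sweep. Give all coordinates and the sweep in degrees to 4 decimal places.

center=(24.0183,-13.8050) T_A=(20.7553,-12.6903) T_B=(26.8706,-11.8674) sweep=126.9496

bisector direction at 277.6639° = (0.133362,-0.991067)
center distance |VC| = r/sin(θ/2) = 3.448199/sin(26.5252°) = 7.721150
C = V + |VC|·bis = (24.0183,-13.8050)
T_A = V + ((C−V)·d_A)·d_A = V + 6.9084·d_A = (20.7553,-12.6903)
T_B = V + ((C−V)·d_B)·d_B = V + 6.9084·d_B = (26.8706,-11.8674)
sweep = 180° − θ = 126.9496°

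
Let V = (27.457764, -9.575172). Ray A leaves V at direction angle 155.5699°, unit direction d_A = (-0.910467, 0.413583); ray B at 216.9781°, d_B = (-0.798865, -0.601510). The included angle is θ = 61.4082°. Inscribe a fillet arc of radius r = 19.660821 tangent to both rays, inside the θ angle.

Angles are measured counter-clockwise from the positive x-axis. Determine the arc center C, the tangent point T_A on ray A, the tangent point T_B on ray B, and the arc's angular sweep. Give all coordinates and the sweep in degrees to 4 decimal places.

center=(-10.8166,-13.7831) T_A=(-2.6852,4.1174) T_B=(1.0096,-29.4895) sweep=118.5918

bisector direction at 186.2740° = (-0.994011,-0.109283)
center distance |VC| = r/sin(θ/2) = 19.660821/sin(30.7041°) = 38.504994
C = V + |VC|·bis = (-10.8166,-13.7831)
T_A = V + ((C−V)·d_A)·d_A = V + 33.1072·d_A = (-2.6852,4.1174)
T_B = V + ((C−V)·d_B)·d_B = V + 33.1072·d_B = (1.0096,-29.4895)
sweep = 180° − θ = 118.5918°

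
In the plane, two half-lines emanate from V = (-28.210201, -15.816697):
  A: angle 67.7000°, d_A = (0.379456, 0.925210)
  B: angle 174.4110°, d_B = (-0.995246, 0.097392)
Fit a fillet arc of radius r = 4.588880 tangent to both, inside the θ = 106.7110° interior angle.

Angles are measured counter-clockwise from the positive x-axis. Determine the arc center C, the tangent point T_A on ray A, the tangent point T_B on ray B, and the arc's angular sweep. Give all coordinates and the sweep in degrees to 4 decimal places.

center=(-31.1606,-10.9172) T_A=(-26.9149,-12.6585) T_B=(-31.6075,-15.4842) sweep=73.2890

bisector direction at 121.0555° = (-0.515868,0.856668)
center distance |VC| = r/sin(θ/2) = 4.588880/sin(53.3555°) = 5.719270
C = V + |VC|·bis = (-31.1606,-10.9172)
T_A = V + ((C−V)·d_A)·d_A = V + 3.4135·d_A = (-26.9149,-12.6585)
T_B = V + ((C−V)·d_B)·d_B = V + 3.4135·d_B = (-31.6075,-15.4842)
sweep = 180° − θ = 73.2890°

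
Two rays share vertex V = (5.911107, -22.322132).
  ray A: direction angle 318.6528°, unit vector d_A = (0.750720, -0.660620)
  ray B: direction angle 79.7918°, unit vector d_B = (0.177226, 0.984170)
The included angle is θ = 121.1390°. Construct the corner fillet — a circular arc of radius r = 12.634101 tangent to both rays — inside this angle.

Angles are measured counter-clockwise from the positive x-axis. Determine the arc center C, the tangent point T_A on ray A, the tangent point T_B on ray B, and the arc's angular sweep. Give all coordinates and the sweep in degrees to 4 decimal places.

center=(19.6084,-17.5462) T_A=(11.2621,-27.0309) T_B=(7.1743,-15.3071) sweep=58.8610

bisector direction at 19.2223° = (0.944248,0.329234)
center distance |VC| = r/sin(θ/2) = 12.634101/sin(60.5695°) = 14.506076
C = V + |VC|·bis = (19.6084,-17.5462)
T_A = V + ((C−V)·d_A)·d_A = V + 7.1278·d_A = (11.2621,-27.0309)
T_B = V + ((C−V)·d_B)·d_B = V + 7.1278·d_B = (7.1743,-15.3071)
sweep = 180° − θ = 58.8610°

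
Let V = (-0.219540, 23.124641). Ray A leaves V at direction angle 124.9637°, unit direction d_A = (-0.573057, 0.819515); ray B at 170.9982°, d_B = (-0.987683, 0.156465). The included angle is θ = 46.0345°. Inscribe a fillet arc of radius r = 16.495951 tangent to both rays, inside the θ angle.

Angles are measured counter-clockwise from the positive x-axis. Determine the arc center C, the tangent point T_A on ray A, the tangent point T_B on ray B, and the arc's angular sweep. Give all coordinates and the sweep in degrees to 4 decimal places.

center=(-35.9898,45.4929) T_A=(-22.4711,54.9460) T_B=(-38.5708,29.2001) sweep=133.9655

bisector direction at 147.9810° = (-0.847872,0.530201)
center distance |VC| = r/sin(θ/2) = 16.495951/sin(23.0173°) = 42.188243
C = V + |VC|·bis = (-35.9898,45.4929)
T_A = V + ((C−V)·d_A)·d_A = V + 38.8295·d_A = (-22.4711,54.9460)
T_B = V + ((C−V)·d_B)·d_B = V + 38.8295·d_B = (-38.5708,29.2001)
sweep = 180° − θ = 133.9655°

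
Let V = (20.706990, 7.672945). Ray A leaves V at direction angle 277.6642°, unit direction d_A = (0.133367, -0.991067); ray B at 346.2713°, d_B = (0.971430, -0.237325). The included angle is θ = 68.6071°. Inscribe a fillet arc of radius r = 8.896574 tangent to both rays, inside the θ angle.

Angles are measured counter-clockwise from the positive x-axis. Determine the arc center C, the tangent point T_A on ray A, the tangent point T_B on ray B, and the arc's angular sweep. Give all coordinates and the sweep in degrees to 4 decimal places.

bisector direction at 311.9677° = (0.668712,-0.743521)
center distance |VC| = r/sin(θ/2) = 8.896574/sin(34.3036°) = 15.785900
C = V + |VC|·bis = (31.2632,-4.0642)
T_A = V + ((C−V)·d_A)·d_A = V + 13.0402·d_A = (22.4461,-5.2507)
T_B = V + ((C−V)·d_B)·d_B = V + 13.0402·d_B = (33.3746,4.5782)
sweep = 180° − θ = 111.3929°

center=(31.2632,-4.0642) T_A=(22.4461,-5.2507) T_B=(33.3746,4.5782) sweep=111.3929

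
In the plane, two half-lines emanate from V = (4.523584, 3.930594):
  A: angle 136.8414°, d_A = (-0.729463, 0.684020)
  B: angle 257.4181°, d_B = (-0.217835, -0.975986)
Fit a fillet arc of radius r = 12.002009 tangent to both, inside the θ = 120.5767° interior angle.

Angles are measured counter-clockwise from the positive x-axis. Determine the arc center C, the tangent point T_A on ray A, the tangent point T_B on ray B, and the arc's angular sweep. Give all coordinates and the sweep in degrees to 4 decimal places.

center=(-8.6822,-0.1395) T_A=(-0.4726,8.6155) T_B=(3.0316,-2.7540) sweep=59.4233

bisector direction at 197.1298° = (-0.955640,-0.294537)
center distance |VC| = r/sin(θ/2) = 12.002009/sin(60.2884°) = 13.818750
C = V + |VC|·bis = (-8.6822,-0.1395)
T_A = V + ((C−V)·d_A)·d_A = V + 6.8491·d_A = (-0.4726,8.6155)
T_B = V + ((C−V)·d_B)·d_B = V + 6.8491·d_B = (3.0316,-2.7540)
sweep = 180° − θ = 59.4233°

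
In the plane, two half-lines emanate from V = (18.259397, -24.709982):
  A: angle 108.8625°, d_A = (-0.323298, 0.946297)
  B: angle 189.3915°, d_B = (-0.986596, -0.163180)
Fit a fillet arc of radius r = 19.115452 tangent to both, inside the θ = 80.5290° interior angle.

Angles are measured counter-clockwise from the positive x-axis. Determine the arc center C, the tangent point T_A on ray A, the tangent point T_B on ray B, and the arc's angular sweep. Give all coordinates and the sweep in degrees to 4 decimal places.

center=(-7.1259,-9.5335) T_A=(10.9630,-3.3535) T_B=(-4.0066,-28.3927) sweep=99.4710

bisector direction at 149.1270° = (-0.858307,0.513137)
center distance |VC| = r/sin(θ/2) = 19.115452/sin(40.2645°) = 29.575965
C = V + |VC|·bis = (-7.1259,-9.5335)
T_A = V + ((C−V)·d_A)·d_A = V + 22.5685·d_A = (10.9630,-3.3535)
T_B = V + ((C−V)·d_B)·d_B = V + 22.5685·d_B = (-4.0066,-28.3927)
sweep = 180° − θ = 99.4710°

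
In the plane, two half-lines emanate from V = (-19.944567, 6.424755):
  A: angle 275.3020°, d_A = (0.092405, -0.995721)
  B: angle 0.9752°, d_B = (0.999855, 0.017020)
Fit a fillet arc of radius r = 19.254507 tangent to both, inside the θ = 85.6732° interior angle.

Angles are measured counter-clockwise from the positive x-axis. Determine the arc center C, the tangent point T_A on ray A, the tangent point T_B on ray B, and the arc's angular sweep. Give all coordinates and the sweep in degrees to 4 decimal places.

bisector direction at 318.1386° = (0.744761,-0.667331)
center distance |VC| = r/sin(θ/2) = 19.254507/sin(42.8366°) = 28.319205
C = V + |VC|·bis = (1.1465,-12.4735)
T_A = V + ((C−V)·d_A)·d_A = V + 20.7664·d_A = (-18.0256,-14.2527)
T_B = V + ((C−V)·d_B)·d_B = V + 20.7664·d_B = (0.8188,6.7782)
sweep = 180° − θ = 94.3268°

center=(1.1465,-12.4735) T_A=(-18.0256,-14.2527) T_B=(0.8188,6.7782) sweep=94.3268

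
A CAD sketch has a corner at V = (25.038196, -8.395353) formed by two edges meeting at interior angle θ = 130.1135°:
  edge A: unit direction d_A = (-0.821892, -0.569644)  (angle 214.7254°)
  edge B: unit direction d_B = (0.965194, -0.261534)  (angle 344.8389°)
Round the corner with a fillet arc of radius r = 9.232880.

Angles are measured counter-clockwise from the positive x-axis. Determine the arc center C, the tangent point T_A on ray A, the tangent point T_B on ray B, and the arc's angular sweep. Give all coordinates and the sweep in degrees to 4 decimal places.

center=(26.7683,-18.4300) T_A=(21.5088,-10.8415) T_B=(29.1830,-9.5184) sweep=49.8865

bisector direction at 279.7822° = (0.169902,-0.985461)
center distance |VC| = r/sin(θ/2) = 9.232880/sin(65.0567°) = 10.182658
C = V + |VC|·bis = (26.7683,-18.4300)
T_A = V + ((C−V)·d_A)·d_A = V + 4.2942·d_A = (21.5088,-10.8415)
T_B = V + ((C−V)·d_B)·d_B = V + 4.2942·d_B = (29.1830,-9.5184)
sweep = 180° − θ = 49.8865°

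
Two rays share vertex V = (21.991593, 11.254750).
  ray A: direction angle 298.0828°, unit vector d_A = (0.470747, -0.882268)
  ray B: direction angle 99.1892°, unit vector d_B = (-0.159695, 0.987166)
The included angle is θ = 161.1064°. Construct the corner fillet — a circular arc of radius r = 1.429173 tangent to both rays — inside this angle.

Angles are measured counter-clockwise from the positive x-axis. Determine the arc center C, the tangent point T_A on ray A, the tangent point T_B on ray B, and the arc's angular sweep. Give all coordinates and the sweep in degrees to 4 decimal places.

bisector direction at 18.6360° = (0.947568,0.319555)
center distance |VC| = r/sin(θ/2) = 1.429173/sin(80.5532°) = 1.448821
C = V + |VC|·bis = (23.3644,11.7177)
T_A = V + ((C−V)·d_A)·d_A = V + 0.2378·d_A = (22.1035,11.0449)
T_B = V + ((C−V)·d_B)·d_B = V + 0.2378·d_B = (21.9536,11.4895)
sweep = 180° − θ = 18.8936°

center=(23.3644,11.7177) T_A=(22.1035,11.0449) T_B=(21.9536,11.4895) sweep=18.8936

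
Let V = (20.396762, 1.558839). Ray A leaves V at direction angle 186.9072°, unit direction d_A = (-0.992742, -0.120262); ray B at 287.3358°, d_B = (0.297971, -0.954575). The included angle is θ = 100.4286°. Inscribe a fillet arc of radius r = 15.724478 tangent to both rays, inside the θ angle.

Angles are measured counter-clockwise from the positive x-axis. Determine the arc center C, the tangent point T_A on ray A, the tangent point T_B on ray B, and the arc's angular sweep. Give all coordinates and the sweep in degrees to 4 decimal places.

bisector direction at 237.1215° = (-0.542859,-0.839824)
center distance |VC| = r/sin(θ/2) = 15.724478/sin(50.2143°) = 20.462770
C = V + |VC|·bis = (9.2884,-15.6263)
T_A = V + ((C−V)·d_A)·d_A = V + 13.0945·d_A = (7.3973,-0.0159)
T_B = V + ((C−V)·d_B)·d_B = V + 13.0945·d_B = (24.2985,-10.9408)
sweep = 180° − θ = 79.5714°

center=(9.2884,-15.6263) T_A=(7.3973,-0.0159) T_B=(24.2985,-10.9408) sweep=79.5714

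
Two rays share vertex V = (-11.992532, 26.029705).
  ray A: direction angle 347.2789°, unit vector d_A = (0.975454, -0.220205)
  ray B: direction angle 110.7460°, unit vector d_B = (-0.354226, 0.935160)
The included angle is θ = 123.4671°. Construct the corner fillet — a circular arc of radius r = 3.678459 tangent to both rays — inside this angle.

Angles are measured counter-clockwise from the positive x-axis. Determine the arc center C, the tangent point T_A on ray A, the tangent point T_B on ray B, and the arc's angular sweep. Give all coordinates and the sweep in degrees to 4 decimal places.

center=(-9.2532,29.1823) T_A=(-10.0632,25.5942) T_B=(-12.6931,27.8793) sweep=56.5329

bisector direction at 49.0125° = (0.655895,0.754852)
center distance |VC| = r/sin(θ/2) = 3.678459/sin(61.7336°) = 4.176485
C = V + |VC|·bis = (-9.2532,29.1823)
T_A = V + ((C−V)·d_A)·d_A = V + 1.9779·d_A = (-10.0632,25.5942)
T_B = V + ((C−V)·d_B)·d_B = V + 1.9779·d_B = (-12.6931,27.8793)
sweep = 180° − θ = 56.5329°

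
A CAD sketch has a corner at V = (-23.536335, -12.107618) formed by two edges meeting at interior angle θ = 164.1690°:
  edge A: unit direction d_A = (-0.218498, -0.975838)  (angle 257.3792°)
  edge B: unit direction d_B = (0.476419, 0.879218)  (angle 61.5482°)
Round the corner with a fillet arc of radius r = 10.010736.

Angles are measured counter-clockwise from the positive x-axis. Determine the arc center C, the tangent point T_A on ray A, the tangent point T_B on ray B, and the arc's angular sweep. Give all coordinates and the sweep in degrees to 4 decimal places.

bisector direction at 339.4637° = (0.936450,-0.350801)
center distance |VC| = r/sin(θ/2) = 10.010736/sin(82.0845°) = 10.107033
C = V + |VC|·bis = (-14.0716,-15.6532)
T_A = V + ((C−V)·d_A)·d_A = V + 1.3919·d_A = (-23.8405,-13.4659)
T_B = V + ((C−V)·d_B)·d_B = V + 1.3919·d_B = (-22.8732,-10.8839)
sweep = 180° − θ = 15.8310°

center=(-14.0716,-15.6532) T_A=(-23.8405,-13.4659) T_B=(-22.8732,-10.8839) sweep=15.8310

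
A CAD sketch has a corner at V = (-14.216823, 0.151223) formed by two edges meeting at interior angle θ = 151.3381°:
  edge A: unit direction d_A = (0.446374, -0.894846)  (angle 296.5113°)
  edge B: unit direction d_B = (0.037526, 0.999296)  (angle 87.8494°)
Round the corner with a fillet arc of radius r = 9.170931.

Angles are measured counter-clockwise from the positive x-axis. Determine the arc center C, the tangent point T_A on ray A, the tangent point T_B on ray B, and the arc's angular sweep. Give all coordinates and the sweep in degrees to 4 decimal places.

bisector direction at 12.1804° = (0.977488,0.210990)
center distance |VC| = r/sin(θ/2) = 9.170931/sin(75.6690°) = 9.465476
C = V + |VC|·bis = (-4.9644,2.1483)
T_A = V + ((C−V)·d_A)·d_A = V + 2.3429·d_A = (-13.1710,-1.9453)
T_B = V + ((C−V)·d_B)·d_B = V + 2.3429·d_B = (-14.1289,2.4925)
sweep = 180° − θ = 28.6619°

center=(-4.9644,2.1483) T_A=(-13.1710,-1.9453) T_B=(-14.1289,2.4925) sweep=28.6619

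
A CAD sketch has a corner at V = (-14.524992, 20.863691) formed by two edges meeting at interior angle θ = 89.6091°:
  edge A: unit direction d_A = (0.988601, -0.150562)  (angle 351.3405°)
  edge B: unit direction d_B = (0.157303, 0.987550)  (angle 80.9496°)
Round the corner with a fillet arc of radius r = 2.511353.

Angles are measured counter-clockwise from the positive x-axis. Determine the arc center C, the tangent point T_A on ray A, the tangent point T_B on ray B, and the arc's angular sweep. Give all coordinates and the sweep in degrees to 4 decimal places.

bisector direction at 36.1451° = (0.807526,0.589831)
center distance |VC| = r/sin(θ/2) = 2.511353/sin(44.8045°) = 3.563767
C = V + |VC|·bis = (-11.6472,22.9657)
T_A = V + ((C−V)·d_A)·d_A = V + 2.5285·d_A = (-12.0253,20.4830)
T_B = V + ((C−V)·d_B)·d_B = V + 2.5285·d_B = (-14.1272,23.3608)
sweep = 180° − θ = 90.3909°

center=(-11.6472,22.9657) T_A=(-12.0253,20.4830) T_B=(-14.1272,23.3608) sweep=90.3909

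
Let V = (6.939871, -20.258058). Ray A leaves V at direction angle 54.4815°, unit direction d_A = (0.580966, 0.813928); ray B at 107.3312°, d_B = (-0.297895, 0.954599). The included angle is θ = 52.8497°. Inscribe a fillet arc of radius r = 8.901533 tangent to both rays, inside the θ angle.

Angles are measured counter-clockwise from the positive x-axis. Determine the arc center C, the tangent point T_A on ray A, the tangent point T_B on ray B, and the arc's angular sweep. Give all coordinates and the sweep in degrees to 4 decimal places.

center=(10.1012,-0.5071) T_A=(17.3464,-5.6786) T_B=(1.6038,-3.1588) sweep=127.1503

bisector direction at 80.9064° = (0.158049,0.987431)
center distance |VC| = r/sin(θ/2) = 8.901533/sin(26.4248°) = 20.002383
C = V + |VC|·bis = (10.1012,-0.5071)
T_A = V + ((C−V)·d_A)·d_A = V + 17.9125·d_A = (17.3464,-5.6786)
T_B = V + ((C−V)·d_B)·d_B = V + 17.9125·d_B = (1.6038,-3.1588)
sweep = 180° − θ = 127.1503°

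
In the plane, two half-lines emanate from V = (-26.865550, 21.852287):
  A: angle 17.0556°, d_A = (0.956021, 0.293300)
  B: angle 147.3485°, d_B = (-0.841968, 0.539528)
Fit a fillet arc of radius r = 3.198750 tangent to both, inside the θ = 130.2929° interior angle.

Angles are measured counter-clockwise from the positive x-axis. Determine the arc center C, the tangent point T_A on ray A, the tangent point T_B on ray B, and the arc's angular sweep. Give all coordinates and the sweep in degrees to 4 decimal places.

bisector direction at 82.2020° = (0.135680,0.990753)
center distance |VC| = r/sin(θ/2) = 3.198750/sin(65.1465°) = 3.525240
C = V + |VC|·bis = (-26.3872,25.3449)
T_A = V + ((C−V)·d_A)·d_A = V + 1.4817·d_A = (-25.4491,22.2869)
T_B = V + ((C−V)·d_B)·d_B = V + 1.4817·d_B = (-28.1131,22.6517)
sweep = 180° − θ = 49.7071°

center=(-26.3872,25.3449) T_A=(-25.4491,22.2869) T_B=(-28.1131,22.6517) sweep=49.7071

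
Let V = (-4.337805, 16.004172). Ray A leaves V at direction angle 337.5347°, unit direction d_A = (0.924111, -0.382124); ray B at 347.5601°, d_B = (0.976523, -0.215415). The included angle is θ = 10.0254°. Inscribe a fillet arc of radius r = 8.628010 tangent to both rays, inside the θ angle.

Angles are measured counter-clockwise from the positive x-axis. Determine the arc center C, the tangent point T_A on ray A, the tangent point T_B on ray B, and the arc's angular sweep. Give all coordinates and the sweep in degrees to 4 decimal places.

center=(89.8616,-13.6111) T_A=(86.5647,-21.5844) T_B=(91.7202,-5.1857) sweep=169.9746

bisector direction at 342.5474° = (0.953965,-0.299917)
center distance |VC| = r/sin(θ/2) = 8.628010/sin(5.0127°) = 98.745139
C = V + |VC|·bis = (89.8616,-13.6111)
T_A = V + ((C−V)·d_A)·d_A = V + 98.3675·d_A = (86.5647,-21.5844)
T_B = V + ((C−V)·d_B)·d_B = V + 98.3675·d_B = (91.7202,-5.1857)
sweep = 180° − θ = 169.9746°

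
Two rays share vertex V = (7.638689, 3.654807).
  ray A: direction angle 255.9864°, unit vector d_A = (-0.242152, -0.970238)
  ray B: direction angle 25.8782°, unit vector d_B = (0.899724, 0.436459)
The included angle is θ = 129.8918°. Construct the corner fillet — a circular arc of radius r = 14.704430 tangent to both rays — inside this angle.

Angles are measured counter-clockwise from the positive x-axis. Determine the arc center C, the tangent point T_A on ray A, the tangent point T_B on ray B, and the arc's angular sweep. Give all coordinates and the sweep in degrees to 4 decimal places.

bisector direction at 320.9323° = (0.776402,-0.630238)
center distance |VC| = r/sin(θ/2) = 14.704430/sin(64.9459°) = 16.231697
C = V + |VC|·bis = (20.2410,-6.5750)
T_A = V + ((C−V)·d_A)·d_A = V + 6.8737·d_A = (5.9742,-3.0143)
T_B = V + ((C−V)·d_B)·d_B = V + 6.8737·d_B = (13.8231,6.6549)
sweep = 180° − θ = 50.1082°

center=(20.2410,-6.5750) T_A=(5.9742,-3.0143) T_B=(13.8231,6.6549) sweep=50.1082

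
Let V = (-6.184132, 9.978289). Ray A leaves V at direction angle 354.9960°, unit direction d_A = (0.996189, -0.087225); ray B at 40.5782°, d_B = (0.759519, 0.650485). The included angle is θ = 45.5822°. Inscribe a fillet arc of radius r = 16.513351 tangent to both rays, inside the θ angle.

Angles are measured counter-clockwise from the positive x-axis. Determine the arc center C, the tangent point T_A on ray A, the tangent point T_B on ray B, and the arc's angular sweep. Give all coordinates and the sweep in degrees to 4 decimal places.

center=(34.4073,23.0007) T_A=(32.9669,6.5503) T_B=(23.6656,35.5429) sweep=134.4178

bisector direction at 17.7871° = (0.952198,0.305481)
center distance |VC| = r/sin(θ/2) = 16.513351/sin(22.7911°) = 42.629138
C = V + |VC|·bis = (34.4073,23.0007)
T_A = V + ((C−V)·d_A)·d_A = V + 39.3008·d_A = (32.9669,6.5503)
T_B = V + ((C−V)·d_B)·d_B = V + 39.3008·d_B = (23.6656,35.5429)
sweep = 180° − θ = 134.4178°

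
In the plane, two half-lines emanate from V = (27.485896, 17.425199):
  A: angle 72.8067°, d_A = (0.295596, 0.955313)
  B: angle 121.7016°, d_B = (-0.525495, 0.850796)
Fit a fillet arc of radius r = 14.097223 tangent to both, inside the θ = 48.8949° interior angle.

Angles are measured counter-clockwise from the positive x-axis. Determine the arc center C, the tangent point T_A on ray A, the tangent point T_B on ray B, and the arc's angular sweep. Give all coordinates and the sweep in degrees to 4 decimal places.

center=(23.1847,51.2155) T_A=(36.6520,47.0484) T_B=(11.1909,43.8074) sweep=131.1051

bisector direction at 97.2542° = (-0.126271,0.991996)
center distance |VC| = r/sin(θ/2) = 14.097223/sin(24.4474°) = 34.062907
C = V + |VC|·bis = (23.1847,51.2155)
T_A = V + ((C−V)·d_A)·d_A = V + 31.0089·d_A = (36.6520,47.0484)
T_B = V + ((C−V)·d_B)·d_B = V + 31.0089·d_B = (11.1909,43.8074)
sweep = 180° − θ = 131.1051°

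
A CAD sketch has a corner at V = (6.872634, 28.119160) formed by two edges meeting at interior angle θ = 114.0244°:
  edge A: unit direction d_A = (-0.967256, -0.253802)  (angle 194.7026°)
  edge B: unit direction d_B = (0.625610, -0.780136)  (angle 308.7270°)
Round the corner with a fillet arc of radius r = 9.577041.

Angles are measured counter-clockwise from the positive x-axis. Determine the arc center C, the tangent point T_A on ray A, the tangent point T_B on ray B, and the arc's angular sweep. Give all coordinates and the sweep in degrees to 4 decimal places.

center=(3.2904,17.2779) T_A=(0.8597,26.5414) T_B=(10.7617,23.2694) sweep=65.9756

bisector direction at 251.7148° = (-0.313747,-0.949507)
center distance |VC| = r/sin(θ/2) = 9.577041/sin(57.0122°) = 11.417734
C = V + |VC|·bis = (3.2904,17.2779)
T_A = V + ((C−V)·d_A)·d_A = V + 6.2165·d_A = (0.8597,26.5414)
T_B = V + ((C−V)·d_B)·d_B = V + 6.2165·d_B = (10.7617,23.2694)
sweep = 180° − θ = 65.9756°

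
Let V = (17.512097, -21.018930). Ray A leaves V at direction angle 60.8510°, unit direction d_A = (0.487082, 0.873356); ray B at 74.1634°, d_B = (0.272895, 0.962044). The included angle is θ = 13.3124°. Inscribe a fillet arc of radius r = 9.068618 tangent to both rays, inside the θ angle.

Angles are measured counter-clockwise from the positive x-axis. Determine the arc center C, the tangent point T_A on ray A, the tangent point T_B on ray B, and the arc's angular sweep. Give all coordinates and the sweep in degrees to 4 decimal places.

center=(47.4432,51.2668) T_A=(55.3633,46.8496) T_B=(38.7188,53.7416) sweep=166.6876

bisector direction at 67.5072° = (0.382567,0.923928)
center distance |VC| = r/sin(θ/2) = 9.068618/sin(6.6562°) = 78.237452
C = V + |VC|·bis = (47.4432,51.2668)
T_A = V + ((C−V)·d_A)·d_A = V + 77.7101·d_A = (55.3633,46.8496)
T_B = V + ((C−V)·d_B)·d_B = V + 77.7101·d_B = (38.7188,53.7416)
sweep = 180° − θ = 166.6876°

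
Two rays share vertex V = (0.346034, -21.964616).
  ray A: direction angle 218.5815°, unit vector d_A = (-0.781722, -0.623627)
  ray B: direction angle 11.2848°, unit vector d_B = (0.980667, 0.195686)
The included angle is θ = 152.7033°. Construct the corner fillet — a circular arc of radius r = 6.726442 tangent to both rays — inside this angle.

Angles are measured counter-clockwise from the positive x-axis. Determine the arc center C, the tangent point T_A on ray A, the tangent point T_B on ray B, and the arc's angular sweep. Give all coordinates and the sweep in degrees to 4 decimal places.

center=(3.2640,-28.2414) T_A=(-0.9308,-22.9832) T_B=(1.9478,-21.6450) sweep=27.2967

bisector direction at 294.9332° = (0.421561,-0.906800)
center distance |VC| = r/sin(θ/2) = 6.726442/sin(76.3517°) = 6.921901
C = V + |VC|·bis = (3.2640,-28.2414)
T_A = V + ((C−V)·d_A)·d_A = V + 1.6333·d_A = (-0.9308,-22.9832)
T_B = V + ((C−V)·d_B)·d_B = V + 1.6333·d_B = (1.9478,-21.6450)
sweep = 180° − θ = 27.2967°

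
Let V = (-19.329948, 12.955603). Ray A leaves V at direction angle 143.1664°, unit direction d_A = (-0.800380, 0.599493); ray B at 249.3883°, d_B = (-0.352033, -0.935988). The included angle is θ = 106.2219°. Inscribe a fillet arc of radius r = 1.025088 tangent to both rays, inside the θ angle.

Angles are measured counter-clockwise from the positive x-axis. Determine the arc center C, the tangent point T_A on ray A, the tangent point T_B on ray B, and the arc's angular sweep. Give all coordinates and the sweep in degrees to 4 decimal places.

center=(-20.5603,12.5964) T_A=(-19.9457,13.4168) T_B=(-19.6008,12.2355) sweep=73.7781

bisector direction at 196.2774° = (-0.959916,-0.280287)
center distance |VC| = r/sin(θ/2) = 1.025088/sin(53.1110°) = 1.281681
C = V + |VC|·bis = (-20.5603,12.5964)
T_A = V + ((C−V)·d_A)·d_A = V + 0.7694·d_A = (-19.9457,13.4168)
T_B = V + ((C−V)·d_B)·d_B = V + 0.7694·d_B = (-19.6008,12.2355)
sweep = 180° − θ = 73.7781°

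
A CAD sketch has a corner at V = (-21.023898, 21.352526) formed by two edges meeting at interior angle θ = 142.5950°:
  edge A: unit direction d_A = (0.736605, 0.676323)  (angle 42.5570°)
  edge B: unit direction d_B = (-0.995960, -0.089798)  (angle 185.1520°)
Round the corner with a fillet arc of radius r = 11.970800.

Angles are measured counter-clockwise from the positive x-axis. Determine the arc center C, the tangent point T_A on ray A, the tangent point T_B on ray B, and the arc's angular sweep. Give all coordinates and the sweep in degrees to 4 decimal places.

bisector direction at 113.8545° = (-0.404415,0.914575)
center distance |VC| = r/sin(θ/2) = 11.970800/sin(71.2975°) = 12.638141
C = V + |VC|·bis = (-26.1350,32.9111)
T_A = V + ((C−V)·d_A)·d_A = V + 4.0525·d_A = (-18.0388,24.0933)
T_B = V + ((C−V)·d_B)·d_B = V + 4.0525·d_B = (-25.0600,20.9886)
sweep = 180° − θ = 37.4050°

center=(-26.1350,32.9111) T_A=(-18.0388,24.0933) T_B=(-25.0600,20.9886) sweep=37.4050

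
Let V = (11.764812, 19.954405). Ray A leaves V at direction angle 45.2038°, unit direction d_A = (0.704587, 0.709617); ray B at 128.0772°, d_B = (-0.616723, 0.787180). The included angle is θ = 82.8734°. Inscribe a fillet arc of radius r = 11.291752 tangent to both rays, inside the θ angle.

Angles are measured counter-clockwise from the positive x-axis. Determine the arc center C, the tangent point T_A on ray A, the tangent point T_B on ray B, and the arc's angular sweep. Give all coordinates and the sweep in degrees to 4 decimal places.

bisector direction at 86.6405° = (0.058601,0.998281)
center distance |VC| = r/sin(θ/2) = 11.291752/sin(41.4367°) = 17.062383
C = V + |VC|·bis = (12.7647,36.9875)
T_A = V + ((C−V)·d_A)·d_A = V + 12.7915·d_A = (20.7775,29.0314)
T_B = V + ((C−V)·d_B)·d_B = V + 12.7915·d_B = (3.8760,30.0236)
sweep = 180° − θ = 97.1266°

center=(12.7647,36.9875) T_A=(20.7775,29.0314) T_B=(3.8760,30.0236) sweep=97.1266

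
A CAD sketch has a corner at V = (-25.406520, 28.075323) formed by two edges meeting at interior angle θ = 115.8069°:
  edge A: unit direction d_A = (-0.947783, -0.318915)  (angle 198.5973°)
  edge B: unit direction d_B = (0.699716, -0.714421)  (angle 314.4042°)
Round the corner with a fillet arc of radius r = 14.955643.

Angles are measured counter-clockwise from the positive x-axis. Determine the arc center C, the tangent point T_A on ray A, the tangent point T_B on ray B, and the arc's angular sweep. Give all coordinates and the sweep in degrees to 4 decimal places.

center=(-29.5275,10.9091) T_A=(-34.2971,25.0838) T_B=(-18.8429,21.3738) sweep=64.1931

bisector direction at 256.5007° = (-0.233433,-0.972373)
center distance |VC| = r/sin(θ/2) = 14.955643/sin(57.9034°) = 17.653986
C = V + |VC|·bis = (-29.5275,10.9091)
T_A = V + ((C−V)·d_A)·d_A = V + 9.3804·d_A = (-34.2971,25.0838)
T_B = V + ((C−V)·d_B)·d_B = V + 9.3804·d_B = (-18.8429,21.3738)
sweep = 180° − θ = 64.1931°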